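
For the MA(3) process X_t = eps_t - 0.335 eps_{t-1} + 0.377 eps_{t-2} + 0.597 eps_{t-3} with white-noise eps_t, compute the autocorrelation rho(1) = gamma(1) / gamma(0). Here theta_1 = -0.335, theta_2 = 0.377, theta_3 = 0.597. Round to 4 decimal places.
\rho(1) = -0.1467

For an MA(q) process with theta_0 = 1, the autocovariance is
  gamma(k) = sigma^2 * sum_{i=0..q-k} theta_i * theta_{i+k},
and rho(k) = gamma(k) / gamma(0). Sigma^2 cancels.
  numerator   = (1)*(-0.335) + (-0.335)*(0.377) + (0.377)*(0.597) = -0.236226.
  denominator = (1)^2 + (-0.335)^2 + (0.377)^2 + (0.597)^2 = 1.610763.
  rho(1) = -0.236226 / 1.610763 = -0.1467.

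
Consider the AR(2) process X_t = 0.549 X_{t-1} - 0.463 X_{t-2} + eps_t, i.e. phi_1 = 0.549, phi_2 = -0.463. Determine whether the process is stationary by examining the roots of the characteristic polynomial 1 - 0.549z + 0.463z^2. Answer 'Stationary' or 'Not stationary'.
\text{Stationary}

The AR(p) characteristic polynomial is P(z) = 1 - 0.549z + 0.463z^2.
Stationarity requires all roots to lie outside the unit circle, i.e. |z| > 1 for every root.
Set 1 + (-0.549) z + (0.463) z^2 = 0, i.e. a z^2 + b z + c = 0 with a = 0.463, b = -0.549, c = 1.
Discriminant D = b^2 - 4ac = (-0.549)^2 - 4*(0.463)*1 = 0.301401 - (1.852) = -1.550599.
D < 0, so the roots are the complex-conjugate pair z = (-b +/- i sqrt(-D)) / (2a) = 0.5929 +/- 1.3447i.
For a conjugate pair |z|^2 = z * conj(z) = (product of roots) = c/a = 1/(0.463) = 2.159827, so |z| = sqrt(2.159827) = 1.4696 for both roots.
Moduli of all roots: 1.4696, 1.4696.
All moduli strictly greater than 1? Yes.
Verdict: Stationary.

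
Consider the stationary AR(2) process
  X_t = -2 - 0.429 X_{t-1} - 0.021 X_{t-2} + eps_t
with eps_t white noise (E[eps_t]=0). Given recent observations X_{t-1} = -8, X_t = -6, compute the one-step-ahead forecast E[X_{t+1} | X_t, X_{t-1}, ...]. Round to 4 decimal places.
E[X_{t+1} \mid \mathcal F_t] = 0.7420

For an AR(p) model X_t = c + sum_i phi_i X_{t-i} + eps_t, the
one-step-ahead conditional mean is
  E[X_{t+1} | X_t, ...] = c + sum_i phi_i X_{t+1-i}.
Substitute known values:
  E[X_{t+1} | ...] = -2 + (-0.429) * (-6) + (-0.021) * (-8)
                   = 0.7420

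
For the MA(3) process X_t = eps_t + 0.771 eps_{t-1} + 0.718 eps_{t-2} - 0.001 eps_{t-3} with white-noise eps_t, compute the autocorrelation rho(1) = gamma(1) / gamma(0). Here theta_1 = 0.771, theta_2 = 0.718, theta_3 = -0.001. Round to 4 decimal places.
\rho(1) = 0.6274

For an MA(q) process with theta_0 = 1, the autocovariance is
  gamma(k) = sigma^2 * sum_{i=0..q-k} theta_i * theta_{i+k},
and rho(k) = gamma(k) / gamma(0). Sigma^2 cancels.
  numerator   = (1)*(0.771) + (0.771)*(0.718) + (0.718)*(-0.001) = 1.32386.
  denominator = (1)^2 + (0.771)^2 + (0.718)^2 + (-0.001)^2 = 2.109966.
  rho(1) = 1.32386 / 2.109966 = 0.6274.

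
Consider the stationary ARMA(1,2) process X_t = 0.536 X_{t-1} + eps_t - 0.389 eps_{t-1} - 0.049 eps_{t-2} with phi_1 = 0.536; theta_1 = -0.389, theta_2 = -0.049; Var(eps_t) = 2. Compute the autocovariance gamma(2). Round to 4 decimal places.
\gamma(2) = 0.0650

Multiply the model equation by X_{t-k} and take expectations. With theta_0 = psi_0 = 1 and psi_j the MA(infinity) weights, this gives
  gamma(k) - sum_i phi_i gamma(k-i) = c_k,
  c_k = sigma^2 * sum_{j=k..q} theta_j psi_{j-k}   (c_k = 0 for k > q),
using gamma(-m) = gamma(m).
psi-weights needed (psi_j = theta_j + sum_i phi_i psi_{j-i}):
  psi_1 = theta_1 + phi_1 = -0.389 + (0.536) = 0.147
  psi_2 = theta_2 + phi_1 psi_1 = -0.049 + (0.536)(0.147) = 0.029792
Right-hand sides:
  c_0 = sigma^2 (1 + theta_1 psi_1 + theta_2 psi_2) = 2 * (1 + (-0.389)(0.147) + (-0.049)(0.029792)) = 2 * 0.941357 = 1.882714
  c_1 = sigma^2 (theta_1 + theta_2 psi_1) = 2 * (-0.389 + (-0.049)(0.147)) = -0.792406
  c_2 = sigma^2 theta_2 = 2 * (-0.049) = -0.098
Equations for k = 0 and k = 1 (AR order 1):
  gamma(0) = phi_1 gamma(1) + c_0
  gamma(1) = phi_1 gamma(0) + c_1
Substituting the second into the first: gamma(0) (1 - phi_1^2) = c_0 + phi_1 c_1, so
  gamma(0) = (c_0 + phi_1 c_1) / (1 - phi_1^2) = (1.882714 + (0.536)(-0.792406)) / (1 - (0.536)^2) = 1.457985 / 0.712704 = 2.045709.
  gamma(1) = phi_1 gamma(0) + c_1 = (0.536)(2.045709) + (-0.792406) = 0.304094.
For k = 2: gamma(2) = phi_1 gamma(1) + c_2
  = (0.536)(0.304094) + (-0.098) = 0.064994.
Therefore gamma(2) = 0.0650 (to 4 decimal places).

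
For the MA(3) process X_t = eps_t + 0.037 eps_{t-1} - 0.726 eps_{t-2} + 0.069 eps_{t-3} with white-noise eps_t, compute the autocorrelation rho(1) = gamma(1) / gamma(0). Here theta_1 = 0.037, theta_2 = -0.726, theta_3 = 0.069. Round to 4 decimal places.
\rho(1) = -0.0261

For an MA(q) process with theta_0 = 1, the autocovariance is
  gamma(k) = sigma^2 * sum_{i=0..q-k} theta_i * theta_{i+k},
and rho(k) = gamma(k) / gamma(0). Sigma^2 cancels.
  numerator   = (1)*(0.037) + (0.037)*(-0.726) + (-0.726)*(0.069) = -0.039956.
  denominator = (1)^2 + (0.037)^2 + (-0.726)^2 + (0.069)^2 = 1.533206.
  rho(1) = -0.039956 / 1.533206 = -0.0261.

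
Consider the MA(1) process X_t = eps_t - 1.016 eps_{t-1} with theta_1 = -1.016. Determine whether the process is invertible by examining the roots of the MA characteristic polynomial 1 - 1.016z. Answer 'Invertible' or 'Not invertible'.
\text{Not invertible}

The MA(q) characteristic polynomial is P(z) = 1 - 1.016z.
Invertibility requires all roots to lie outside the unit circle, i.e. |z| > 1 for every root.
This is linear in z: 1 + (-1.016) z = 0  =>  z = -1/(-1.016) = 0.984252,  |z| = 0.984252.
Moduli of all roots: 0.9843.
All moduli strictly greater than 1? No.
Verdict: Not invertible.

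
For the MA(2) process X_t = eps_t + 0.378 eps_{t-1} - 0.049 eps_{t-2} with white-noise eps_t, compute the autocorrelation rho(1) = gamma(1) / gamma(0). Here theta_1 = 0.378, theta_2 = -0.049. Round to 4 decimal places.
\rho(1) = 0.3139

For an MA(q) process with theta_0 = 1, the autocovariance is
  gamma(k) = sigma^2 * sum_{i=0..q-k} theta_i * theta_{i+k},
and rho(k) = gamma(k) / gamma(0). Sigma^2 cancels.
  numerator   = (1)*(0.378) + (0.378)*(-0.049) = 0.359478.
  denominator = (1)^2 + (0.378)^2 + (-0.049)^2 = 1.145285.
  rho(1) = 0.359478 / 1.145285 = 0.3139.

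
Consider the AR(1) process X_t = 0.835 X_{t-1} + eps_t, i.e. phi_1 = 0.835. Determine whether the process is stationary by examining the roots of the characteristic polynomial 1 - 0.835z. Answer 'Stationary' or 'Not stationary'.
\text{Stationary}

The AR(p) characteristic polynomial is P(z) = 1 - 0.835z.
Stationarity requires all roots to lie outside the unit circle, i.e. |z| > 1 for every root.
This is linear in z: 1 + (-0.835) z = 0  =>  z = -1/(-0.835) = 1.197605,  |z| = 1.197605.
Moduli of all roots: 1.1976.
All moduli strictly greater than 1? Yes.
Verdict: Stationary.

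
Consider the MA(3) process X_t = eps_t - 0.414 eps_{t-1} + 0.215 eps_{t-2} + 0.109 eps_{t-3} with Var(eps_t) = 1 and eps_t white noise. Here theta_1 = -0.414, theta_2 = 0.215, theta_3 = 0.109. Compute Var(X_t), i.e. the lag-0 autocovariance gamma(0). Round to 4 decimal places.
\gamma(0) = 1.2295

For an MA(q) process X_t = eps_t + sum_i theta_i eps_{t-i} with
Var(eps_t) = sigma^2, the variance is
  gamma(0) = sigma^2 * (1 + sum_i theta_i^2).
  sum_i theta_i^2 = (-0.414)^2 + (0.215)^2 + (0.109)^2 = 0.171396 + 0.046225 + 0.011881 = 0.229502.
  gamma(0) = 1 * (1 + 0.229502) = 1 * 1.229502 = 1.229502, which rounds to 1.2295.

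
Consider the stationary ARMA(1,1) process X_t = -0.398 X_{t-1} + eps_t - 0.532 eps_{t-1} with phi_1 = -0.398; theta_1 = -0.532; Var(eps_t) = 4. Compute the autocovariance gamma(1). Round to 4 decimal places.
\gamma(1) = -5.3561

Multiply the model equation by X_{t-k} and take expectations. With theta_0 = psi_0 = 1 and psi_j the MA(infinity) weights, this gives
  gamma(k) - sum_i phi_i gamma(k-i) = c_k,
  c_k = sigma^2 * sum_{j=k..q} theta_j psi_{j-k}   (c_k = 0 for k > q),
using gamma(-m) = gamma(m).
psi-weights needed (psi_j = theta_j + sum_i phi_i psi_{j-i}):
  psi_1 = theta_1 + phi_1 = -0.532 + (-0.398) = -0.93
Right-hand sides:
  c_0 = sigma^2 (1 + theta_1 psi_1) = 4 * (1 + (-0.532)(-0.93)) = 4 * 1.49476 = 5.97904
  c_1 = sigma^2 theta_1 = 4 * (-0.532) = -2.128
  c_2 = 0
Equations for k = 0 and k = 1 (AR order 1):
  gamma(0) = phi_1 gamma(1) + c_0
  gamma(1) = phi_1 gamma(0) + c_1
Substituting the second into the first: gamma(0) (1 - phi_1^2) = c_0 + phi_1 c_1, so
  gamma(0) = (c_0 + phi_1 c_1) / (1 - phi_1^2) = (5.97904 + (-0.398)(-2.128)) / (1 - (-0.398)^2) = 6.825984 / 0.841596 = 8.110761.
  gamma(1) = phi_1 gamma(0) + c_1 = (-0.398)(8.110761) + (-2.128) = -5.356083.
Therefore gamma(1) = -5.3561 (to 4 decimal places).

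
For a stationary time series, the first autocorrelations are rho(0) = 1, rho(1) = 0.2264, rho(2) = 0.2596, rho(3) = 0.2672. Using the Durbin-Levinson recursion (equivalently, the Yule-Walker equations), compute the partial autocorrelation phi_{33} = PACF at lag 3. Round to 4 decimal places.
\phi_{33} = 0.1901

The PACF at lag k is phi_{kk}, the last component of the solution
to the Yule-Walker system G_k phi = r_k where
  (G_k)_{ij} = rho(|i - j|), (r_k)_i = rho(i), i,j = 1..k.
Equivalently, Durbin-Levinson gives phi_{kk} iteratively:
  phi_{11} = rho(1)
  phi_{kk} = [rho(k) - sum_{j=1..k-1} phi_{k-1,j} rho(k-j)]
            / [1 - sum_{j=1..k-1} phi_{k-1,j} rho(j)],
  phi_{k,j} = phi_{k-1,j} - phi_{kk} phi_{k-1,k-j},  j = 1..k-1.
Step k = 1:
  phi_11 = rho(1) = 0.2264.
Step k = 2:
  phi_22 = [rho(2) - phi_11 rho(1)] / [1 - phi_11 rho(1)] = [0.2596 - (0.2264)(0.2264)] / [1 - (0.2264)(0.2264)]
         = 0.20834304 / 0.94874304 = 0.219599.
  Update: phi_21 = phi_11 - phi_22 phi_11 = 0.2264 - (0.219599)(0.2264) = 0.176683.
Step k = 3:
  phi_33 = [rho(3) - phi_21 rho(2) - phi_22 rho(1)] / [1 - phi_21 rho(1) - phi_22 rho(2)]
    numerator   = 0.2672 - (0.176683)(0.2596) - (0.219599)(0.2264) = 0.17161593
    denominator = 1 - (0.176683)(0.2264) - (0.219599)(0.2596) = 0.90299111
  phi_33 = 0.17161593 / 0.90299111 = 0.1901.
Therefore phi_{33} = 0.1901.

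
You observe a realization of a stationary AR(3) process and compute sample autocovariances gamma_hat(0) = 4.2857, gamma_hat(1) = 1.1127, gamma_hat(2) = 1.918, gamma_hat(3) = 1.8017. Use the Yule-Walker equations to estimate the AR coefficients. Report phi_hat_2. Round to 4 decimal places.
\hat\phi_{2} = 0.3590

The Yule-Walker equations for an AR(p) process read, in matrix form,
  Gamma_p phi = r_p,   with   (Gamma_p)_{ij} = gamma(|i - j|),
                       (r_p)_i = gamma(i),   i,j = 1..p.
Substitute the sample gammas (Toeplitz matrix and right-hand side of size 3):
  Gamma_p = [[4.2857, 1.1127, 1.918], [1.1127, 4.2857, 1.1127], [1.918, 1.1127, 4.2857]]
  r_p     = [1.1127, 1.918, 1.8017]
Written out (R1..R3):
  (R1) 4.2857 phi_1 + 1.1127 phi_2 + 1.918 phi_3 = 1.1127
  (R2) 1.1127 phi_1 + 4.2857 phi_2 + 1.1127 phi_3 = 1.918
  (R3) 1.918 phi_1 + 1.1127 phi_2 + 4.2857 phi_3 = 1.8017
Gaussian elimination:
  R2 <- R2 - (1.1127/4.2857) R1 = R2 - (0.259631) R1:  3.996809 phi_2 + 0.614728 phi_3 = 1.629109
  R3 <- R3 - (1.918/4.2857) R1 = R3 - (0.447535) R1:  0.614728 phi_2 + 3.427328 phi_3 = 1.303728
  R3 <- R3 - (0.614728/3.996809) R2 = R3 - (0.153805) R2:  3.33278 phi_3 = 1.053163
Back-substitution:
  phi_hat_3 = 1.053163 / 3.33278 = 0.316001
  phi_hat_2 = (1.629109 - (0.614728)(0.316001)) / 3.996809 = 0.359
  phi_hat_1 = (1.1127 - (1.1127)(0.359) - (1.918)(0.316001)) / 4.2857 = 0.025002
So phi_hat = [0.0250, 0.3590, 0.3160].
Therefore phi_hat_2 = 0.3590.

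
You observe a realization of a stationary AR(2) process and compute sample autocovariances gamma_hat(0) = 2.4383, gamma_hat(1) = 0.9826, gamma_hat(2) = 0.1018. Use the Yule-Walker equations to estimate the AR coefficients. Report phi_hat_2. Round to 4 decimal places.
\hat\phi_{2} = -0.1440

The Yule-Walker equations for an AR(p) process read, in matrix form,
  Gamma_p phi = r_p,   with   (Gamma_p)_{ij} = gamma(|i - j|),
                       (r_p)_i = gamma(i),   i,j = 1..p.
Substitute the sample gammas (Toeplitz matrix and right-hand side of size 2):
  Gamma_p = [[2.4383, 0.9826], [0.9826, 2.4383]]
  r_p     = [0.9826, 0.1018]
Written out:
  2.4383 phi_1 + 0.9826 phi_2 = 0.9826
  0.9826 phi_1 + 2.4383 phi_2 = 0.1018
Solve by Cramer's rule:
  det = gamma(0)^2 - gamma(1)^2 = (2.4383)^2 - (0.9826)^2 = 5.94530689 - 0.96550276 = 4.97980413
  phi_hat_1 = [gamma(1) gamma(0) - gamma(1) gamma(2)] / det = [(0.9826)(2.4383) - (0.9826)(0.1018)] / 4.97980413 = 2.2958449 / 4.97980413 = 0.461
  phi_hat_2 = [gamma(0) gamma(2) - gamma(1)^2] / det = [(2.4383)(0.1018) - (0.9826)^2] / 4.97980413 = -0.71728382 / 4.97980413 = -0.144
So phi_hat = [0.4610, -0.1440].
Therefore phi_hat_2 = -0.1440.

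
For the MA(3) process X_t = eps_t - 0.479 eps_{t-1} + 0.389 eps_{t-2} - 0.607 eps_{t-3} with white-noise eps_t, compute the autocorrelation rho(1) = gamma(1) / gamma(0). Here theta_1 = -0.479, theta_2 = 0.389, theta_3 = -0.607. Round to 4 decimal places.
\rho(1) = -0.5153

For an MA(q) process with theta_0 = 1, the autocovariance is
  gamma(k) = sigma^2 * sum_{i=0..q-k} theta_i * theta_{i+k},
and rho(k) = gamma(k) / gamma(0). Sigma^2 cancels.
  numerator   = (1)*(-0.479) + (-0.479)*(0.389) + (0.389)*(-0.607) = -0.901454.
  denominator = (1)^2 + (-0.479)^2 + (0.389)^2 + (-0.607)^2 = 1.749211.
  rho(1) = -0.901454 / 1.749211 = -0.5153.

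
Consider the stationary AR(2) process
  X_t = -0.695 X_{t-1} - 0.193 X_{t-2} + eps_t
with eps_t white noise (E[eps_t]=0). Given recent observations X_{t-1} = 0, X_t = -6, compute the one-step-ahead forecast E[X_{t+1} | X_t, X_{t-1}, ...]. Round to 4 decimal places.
E[X_{t+1} \mid \mathcal F_t] = 4.1700

For an AR(p) model X_t = c + sum_i phi_i X_{t-i} + eps_t, the
one-step-ahead conditional mean is
  E[X_{t+1} | X_t, ...] = c + sum_i phi_i X_{t+1-i}.
Substitute known values:
  E[X_{t+1} | ...] = (-0.695) * (-6) + (-0.193) * (0)
                   = 4.1700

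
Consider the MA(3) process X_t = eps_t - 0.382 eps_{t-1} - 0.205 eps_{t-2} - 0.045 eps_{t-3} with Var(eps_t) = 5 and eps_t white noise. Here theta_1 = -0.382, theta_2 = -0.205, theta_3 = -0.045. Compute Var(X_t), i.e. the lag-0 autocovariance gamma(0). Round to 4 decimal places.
\gamma(0) = 5.9499

For an MA(q) process X_t = eps_t + sum_i theta_i eps_{t-i} with
Var(eps_t) = sigma^2, the variance is
  gamma(0) = sigma^2 * (1 + sum_i theta_i^2).
  sum_i theta_i^2 = (-0.382)^2 + (-0.205)^2 + (-0.045)^2 = 0.145924 + 0.042025 + 0.002025 = 0.189974.
  gamma(0) = 5 * (1 + 0.189974) = 5 * 1.189974 = 5.94987, which rounds to 5.9499.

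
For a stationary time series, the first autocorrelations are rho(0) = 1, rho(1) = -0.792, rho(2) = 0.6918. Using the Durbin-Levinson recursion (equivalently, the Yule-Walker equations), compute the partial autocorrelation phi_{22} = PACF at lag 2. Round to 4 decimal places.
\phi_{22} = 0.1731

The PACF at lag k is phi_{kk}, the last component of the solution
to the Yule-Walker system G_k phi = r_k where
  (G_k)_{ij} = rho(|i - j|), (r_k)_i = rho(i), i,j = 1..k.
Equivalently, Durbin-Levinson gives phi_{kk} iteratively:
  phi_{11} = rho(1)
  phi_{kk} = [rho(k) - sum_{j=1..k-1} phi_{k-1,j} rho(k-j)]
            / [1 - sum_{j=1..k-1} phi_{k-1,j} rho(j)],
  phi_{k,j} = phi_{k-1,j} - phi_{kk} phi_{k-1,k-j},  j = 1..k-1.
Step k = 1:
  phi_11 = rho(1) = -0.792.
Step k = 2:
  phi_22 = [rho(2) - phi_11 rho(1)] / [1 - phi_11 rho(1)] = [0.6918 - (-0.792)(-0.792)] / [1 - (-0.792)(-0.792)]
         = 0.064536 / 0.372736 = 0.1731.
Therefore phi_{22} = 0.1731.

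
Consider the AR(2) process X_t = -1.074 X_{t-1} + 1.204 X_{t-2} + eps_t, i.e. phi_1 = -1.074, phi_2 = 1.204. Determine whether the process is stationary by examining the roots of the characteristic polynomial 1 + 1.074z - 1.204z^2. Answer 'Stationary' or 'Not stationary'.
\text{Not stationary}

The AR(p) characteristic polynomial is P(z) = 1 + 1.074z - 1.204z^2.
Stationarity requires all roots to lie outside the unit circle, i.e. |z| > 1 for every root.
Set 1 + (1.074) z + (-1.204) z^2 = 0, i.e. a z^2 + b z + c = 0 with a = -1.204, b = 1.074, c = 1.
Discriminant D = b^2 - 4ac = (1.074)^2 - 4*(-1.204)*1 = 1.153476 - (-4.816) = 5.969476.
D >= 0, so the roots are real: z = (-b +/- sqrt(D)) / (2a) = (-1.074 +/- 2.443251) / (-2.408).
  z_1 = (-1.074 + 2.443251) / (-2.408) = -0.5686,   |z_1| = 0.5686.
  z_2 = (-1.074 - 2.443251) / (-2.408) = 1.4607,   |z_2| = 1.4607.
Moduli of all roots: 0.5686, 1.4607.
All moduli strictly greater than 1? No.
Verdict: Not stationary.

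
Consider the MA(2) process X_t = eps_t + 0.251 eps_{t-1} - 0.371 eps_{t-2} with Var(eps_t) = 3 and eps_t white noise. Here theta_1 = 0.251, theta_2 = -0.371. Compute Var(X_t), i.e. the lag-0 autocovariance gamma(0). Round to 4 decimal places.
\gamma(0) = 3.6019

For an MA(q) process X_t = eps_t + sum_i theta_i eps_{t-i} with
Var(eps_t) = sigma^2, the variance is
  gamma(0) = sigma^2 * (1 + sum_i theta_i^2).
  sum_i theta_i^2 = (0.251)^2 + (-0.371)^2 = 0.063001 + 0.137641 = 0.200642.
  gamma(0) = 3 * (1 + 0.200642) = 3 * 1.200642 = 3.601926, which rounds to 3.6019.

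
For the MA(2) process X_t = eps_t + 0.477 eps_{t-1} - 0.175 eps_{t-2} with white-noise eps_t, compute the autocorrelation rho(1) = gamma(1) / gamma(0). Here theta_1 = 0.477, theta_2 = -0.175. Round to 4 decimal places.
\rho(1) = 0.3128

For an MA(q) process with theta_0 = 1, the autocovariance is
  gamma(k) = sigma^2 * sum_{i=0..q-k} theta_i * theta_{i+k},
and rho(k) = gamma(k) / gamma(0). Sigma^2 cancels.
  numerator   = (1)*(0.477) + (0.477)*(-0.175) = 0.393525.
  denominator = (1)^2 + (0.477)^2 + (-0.175)^2 = 1.258154.
  rho(1) = 0.393525 / 1.258154 = 0.3128.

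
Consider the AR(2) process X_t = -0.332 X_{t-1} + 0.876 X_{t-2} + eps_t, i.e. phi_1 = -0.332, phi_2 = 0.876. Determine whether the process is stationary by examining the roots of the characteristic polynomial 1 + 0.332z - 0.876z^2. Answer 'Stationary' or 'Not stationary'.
\text{Not stationary}

The AR(p) characteristic polynomial is P(z) = 1 + 0.332z - 0.876z^2.
Stationarity requires all roots to lie outside the unit circle, i.e. |z| > 1 for every root.
Set 1 + (0.332) z + (-0.876) z^2 = 0, i.e. a z^2 + b z + c = 0 with a = -0.876, b = 0.332, c = 1.
Discriminant D = b^2 - 4ac = (0.332)^2 - 4*(-0.876)*1 = 0.110224 - (-3.504) = 3.614224.
D >= 0, so the roots are real: z = (-b +/- sqrt(D)) / (2a) = (-0.332 +/- 1.901111) / (-1.752).
  z_1 = (-0.332 + 1.901111) / (-1.752) = -0.8956,   |z_1| = 0.8956.
  z_2 = (-0.332 - 1.901111) / (-1.752) = 1.2746,   |z_2| = 1.2746.
Moduli of all roots: 0.8956, 1.2746.
All moduli strictly greater than 1? No.
Verdict: Not stationary.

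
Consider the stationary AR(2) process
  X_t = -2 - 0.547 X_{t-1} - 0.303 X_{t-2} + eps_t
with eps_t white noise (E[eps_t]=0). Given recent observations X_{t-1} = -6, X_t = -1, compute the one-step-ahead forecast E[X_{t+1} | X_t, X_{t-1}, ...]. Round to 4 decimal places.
E[X_{t+1} \mid \mathcal F_t] = 0.3650

For an AR(p) model X_t = c + sum_i phi_i X_{t-i} + eps_t, the
one-step-ahead conditional mean is
  E[X_{t+1} | X_t, ...] = c + sum_i phi_i X_{t+1-i}.
Substitute known values:
  E[X_{t+1} | ...] = -2 + (-0.547) * (-1) + (-0.303) * (-6)
                   = 0.3650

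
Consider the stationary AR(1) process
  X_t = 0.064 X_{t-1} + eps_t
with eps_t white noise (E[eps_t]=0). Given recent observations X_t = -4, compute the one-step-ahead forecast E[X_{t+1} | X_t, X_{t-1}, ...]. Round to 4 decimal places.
E[X_{t+1} \mid \mathcal F_t] = -0.2560

For an AR(p) model X_t = c + sum_i phi_i X_{t-i} + eps_t, the
one-step-ahead conditional mean is
  E[X_{t+1} | X_t, ...] = c + sum_i phi_i X_{t+1-i}.
Substitute known values:
  E[X_{t+1} | ...] = (0.064) * (-4)
                   = -0.2560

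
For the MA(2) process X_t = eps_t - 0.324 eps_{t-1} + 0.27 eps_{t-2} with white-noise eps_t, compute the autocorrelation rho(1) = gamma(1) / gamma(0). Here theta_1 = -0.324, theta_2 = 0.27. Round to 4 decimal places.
\rho(1) = -0.3493

For an MA(q) process with theta_0 = 1, the autocovariance is
  gamma(k) = sigma^2 * sum_{i=0..q-k} theta_i * theta_{i+k},
and rho(k) = gamma(k) / gamma(0). Sigma^2 cancels.
  numerator   = (1)*(-0.324) + (-0.324)*(0.27) = -0.41148.
  denominator = (1)^2 + (-0.324)^2 + (0.27)^2 = 1.177876.
  rho(1) = -0.41148 / 1.177876 = -0.3493.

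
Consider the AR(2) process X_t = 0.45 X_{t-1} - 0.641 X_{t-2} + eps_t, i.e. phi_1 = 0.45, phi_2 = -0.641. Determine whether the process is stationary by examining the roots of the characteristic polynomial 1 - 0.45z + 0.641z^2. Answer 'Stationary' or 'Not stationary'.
\text{Stationary}

The AR(p) characteristic polynomial is P(z) = 1 - 0.45z + 0.641z^2.
Stationarity requires all roots to lie outside the unit circle, i.e. |z| > 1 for every root.
Set 1 + (-0.45) z + (0.641) z^2 = 0, i.e. a z^2 + b z + c = 0 with a = 0.641, b = -0.45, c = 1.
Discriminant D = b^2 - 4ac = (-0.45)^2 - 4*(0.641)*1 = 0.2025 - (2.564) = -2.3615.
D < 0, so the roots are the complex-conjugate pair z = (-b +/- i sqrt(-D)) / (2a) = 0.351 +/- 1.1987i.
For a conjugate pair |z|^2 = z * conj(z) = (product of roots) = c/a = 1/(0.641) = 1.560062, so |z| = sqrt(1.560062) = 1.249 for both roots.
Moduli of all roots: 1.2490, 1.2490.
All moduli strictly greater than 1? Yes.
Verdict: Stationary.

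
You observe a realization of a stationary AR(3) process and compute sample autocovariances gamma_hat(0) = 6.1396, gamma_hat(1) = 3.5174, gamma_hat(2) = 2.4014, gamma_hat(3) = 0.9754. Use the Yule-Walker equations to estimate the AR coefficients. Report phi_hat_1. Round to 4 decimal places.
\hat\phi_{1} = 0.5330

The Yule-Walker equations for an AR(p) process read, in matrix form,
  Gamma_p phi = r_p,   with   (Gamma_p)_{ij} = gamma(|i - j|),
                       (r_p)_i = gamma(i),   i,j = 1..p.
Substitute the sample gammas (Toeplitz matrix and right-hand side of size 3):
  Gamma_p = [[6.1396, 3.5174, 2.4014], [3.5174, 6.1396, 3.5174], [2.4014, 3.5174, 6.1396]]
  r_p     = [3.5174, 2.4014, 0.9754]
Written out (R1..R3):
  (R1) 6.1396 phi_1 + 3.5174 phi_2 + 2.4014 phi_3 = 3.5174
  (R2) 3.5174 phi_1 + 6.1396 phi_2 + 3.5174 phi_3 = 2.4014
  (R3) 2.4014 phi_1 + 3.5174 phi_2 + 6.1396 phi_3 = 0.9754
Gaussian elimination:
  R2 <- R2 - (3.5174/6.1396) R1 = R2 - (0.572904) R1:  4.124468 phi_2 + 2.141629 phi_3 = 0.386268
  R3 <- R3 - (2.4014/6.1396) R1 = R3 - (0.391133) R1:  2.141629 phi_2 + 5.200333 phi_3 = -0.400371
  R3 <- R3 - (2.141629/4.124468) R2 = R3 - (0.51925) R2:  4.088293 phi_3 = -0.600941
Back-substitution:
  phi_hat_3 = -0.600941 / 4.088293 = -0.146991
  phi_hat_2 = (0.386268 - (2.141629)(-0.146991)) / 4.124468 = 0.169978
  phi_hat_1 = (3.5174 - (3.5174)(0.169978) - (2.4014)(-0.146991)) / 6.1396 = 0.533016
So phi_hat = [0.5330, 0.1700, -0.1470].
Therefore phi_hat_1 = 0.5330.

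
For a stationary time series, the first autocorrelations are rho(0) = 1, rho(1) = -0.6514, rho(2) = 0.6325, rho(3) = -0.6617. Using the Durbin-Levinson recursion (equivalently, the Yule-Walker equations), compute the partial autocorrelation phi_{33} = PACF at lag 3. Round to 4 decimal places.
\phi_{33} = -0.3260

The PACF at lag k is phi_{kk}, the last component of the solution
to the Yule-Walker system G_k phi = r_k where
  (G_k)_{ij} = rho(|i - j|), (r_k)_i = rho(i), i,j = 1..k.
Equivalently, Durbin-Levinson gives phi_{kk} iteratively:
  phi_{11} = rho(1)
  phi_{kk} = [rho(k) - sum_{j=1..k-1} phi_{k-1,j} rho(k-j)]
            / [1 - sum_{j=1..k-1} phi_{k-1,j} rho(j)],
  phi_{k,j} = phi_{k-1,j} - phi_{kk} phi_{k-1,k-j},  j = 1..k-1.
Step k = 1:
  phi_11 = rho(1) = -0.6514.
Step k = 2:
  phi_22 = [rho(2) - phi_11 rho(1)] / [1 - phi_11 rho(1)] = [0.6325 - (-0.6514)(-0.6514)] / [1 - (-0.6514)(-0.6514)]
         = 0.20817804 / 0.57567804 = 0.361622.
  Update: phi_21 = phi_11 - phi_22 phi_11 = -0.6514 - (0.361622)(-0.6514) = -0.415839.
Step k = 3:
  phi_33 = [rho(3) - phi_21 rho(2) - phi_22 rho(1)] / [1 - phi_21 rho(1) - phi_22 rho(2)]
    numerator   = -0.6617 - (-0.415839)(0.6325) - (0.361622)(-0.6514) = -0.16312091
    denominator = 1 - (-0.415839)(-0.6514) - (0.361622)(0.6325) = 0.50039621
  phi_33 = -0.16312091 / 0.50039621 = -0.326.
Therefore phi_{33} = -0.3260.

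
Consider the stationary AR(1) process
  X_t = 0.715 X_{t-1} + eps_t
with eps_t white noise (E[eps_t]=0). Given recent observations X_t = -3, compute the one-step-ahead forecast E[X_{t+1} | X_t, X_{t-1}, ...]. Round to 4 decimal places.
E[X_{t+1} \mid \mathcal F_t] = -2.1450

For an AR(p) model X_t = c + sum_i phi_i X_{t-i} + eps_t, the
one-step-ahead conditional mean is
  E[X_{t+1} | X_t, ...] = c + sum_i phi_i X_{t+1-i}.
Substitute known values:
  E[X_{t+1} | ...] = (0.715) * (-3)
                   = -2.1450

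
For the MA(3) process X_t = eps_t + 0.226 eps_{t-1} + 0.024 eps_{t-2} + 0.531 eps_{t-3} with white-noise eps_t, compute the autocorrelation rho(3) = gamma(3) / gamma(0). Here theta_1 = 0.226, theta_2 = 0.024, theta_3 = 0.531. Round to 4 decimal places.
\rho(3) = 0.3982

For an MA(q) process with theta_0 = 1, the autocovariance is
  gamma(k) = sigma^2 * sum_{i=0..q-k} theta_i * theta_{i+k},
and rho(k) = gamma(k) / gamma(0). Sigma^2 cancels.
  numerator   = (1)*(0.531) = 0.531.
  denominator = (1)^2 + (0.226)^2 + (0.024)^2 + (0.531)^2 = 1.333613.
  rho(3) = 0.531 / 1.333613 = 0.3982.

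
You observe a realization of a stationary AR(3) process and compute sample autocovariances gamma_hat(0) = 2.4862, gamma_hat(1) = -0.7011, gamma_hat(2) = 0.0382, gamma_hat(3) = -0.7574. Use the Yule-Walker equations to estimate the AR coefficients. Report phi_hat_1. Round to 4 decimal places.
\hat\phi_{1} = -0.3260

The Yule-Walker equations for an AR(p) process read, in matrix form,
  Gamma_p phi = r_p,   with   (Gamma_p)_{ij} = gamma(|i - j|),
                       (r_p)_i = gamma(i),   i,j = 1..p.
Substitute the sample gammas (Toeplitz matrix and right-hand side of size 3):
  Gamma_p = [[2.4862, -0.7011, 0.0382], [-0.7011, 2.4862, -0.7011], [0.0382, -0.7011, 2.4862]]
  r_p     = [-0.7011, 0.0382, -0.7574]
Written out (R1..R3):
  (R1) 2.4862 phi_1 - 0.7011 phi_2 + 0.0382 phi_3 = -0.7011
  (R2) -0.7011 phi_1 + 2.4862 phi_2 - 0.7011 phi_3 = 0.0382
  (R3) 0.0382 phi_1 - 0.7011 phi_2 + 2.4862 phi_3 = -0.7574
Gaussian elimination:
  R2 <- R2 - (-0.7011/2.4862) R1 = R2 - (-0.281997) R1:  2.288492 phi_2 - 0.690328 phi_3 = -0.159508
  R3 <- R3 - (0.0382/2.4862) R1 = R3 - (0.015365) R1:  -0.690328 phi_2 + 2.485613 phi_3 = -0.746628
  R3 <- R3 - (-0.690328/2.288492) R2 = R3 - (-0.301652) R2:  2.277374 phi_3 = -0.794744
Back-substitution:
  phi_hat_3 = -0.794744 / 2.277374 = -0.348974
  phi_hat_2 = (-0.159508 - (-0.690328)(-0.348974)) / 2.288492 = -0.174968
  phi_hat_1 = (-0.7011 - (-0.7011)(-0.174968) - (0.0382)(-0.348974)) / 2.4862 = -0.325975
So phi_hat = [-0.3260, -0.1750, -0.3490].
Therefore phi_hat_1 = -0.3260.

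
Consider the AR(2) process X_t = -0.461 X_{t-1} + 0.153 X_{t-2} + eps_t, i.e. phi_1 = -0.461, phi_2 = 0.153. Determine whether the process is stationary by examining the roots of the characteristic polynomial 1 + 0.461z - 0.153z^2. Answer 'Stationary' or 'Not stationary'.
\text{Stationary}

The AR(p) characteristic polynomial is P(z) = 1 + 0.461z - 0.153z^2.
Stationarity requires all roots to lie outside the unit circle, i.e. |z| > 1 for every root.
Set 1 + (0.461) z + (-0.153) z^2 = 0, i.e. a z^2 + b z + c = 0 with a = -0.153, b = 0.461, c = 1.
Discriminant D = b^2 - 4ac = (0.461)^2 - 4*(-0.153)*1 = 0.212521 - (-0.612) = 0.824521.
D >= 0, so the roots are real: z = (-b +/- sqrt(D)) / (2a) = (-0.461 +/- 0.908031) / (-0.306).
  z_1 = (-0.461 + 0.908031) / (-0.306) = -1.4609,   |z_1| = 1.4609.
  z_2 = (-0.461 - 0.908031) / (-0.306) = 4.474,   |z_2| = 4.474.
Moduli of all roots: 1.4609, 4.4740.
All moduli strictly greater than 1? Yes.
Verdict: Stationary.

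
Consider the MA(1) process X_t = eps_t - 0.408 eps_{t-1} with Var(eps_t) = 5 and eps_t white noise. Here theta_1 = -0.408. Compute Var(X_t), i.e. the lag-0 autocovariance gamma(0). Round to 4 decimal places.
\gamma(0) = 5.8323

For an MA(q) process X_t = eps_t + sum_i theta_i eps_{t-i} with
Var(eps_t) = sigma^2, the variance is
  gamma(0) = sigma^2 * (1 + sum_i theta_i^2).
  sum_i theta_i^2 = (-0.408)^2 = 0.166464.
  gamma(0) = 5 * (1 + 0.166464) = 5 * 1.166464 = 5.83232, which rounds to 5.8323.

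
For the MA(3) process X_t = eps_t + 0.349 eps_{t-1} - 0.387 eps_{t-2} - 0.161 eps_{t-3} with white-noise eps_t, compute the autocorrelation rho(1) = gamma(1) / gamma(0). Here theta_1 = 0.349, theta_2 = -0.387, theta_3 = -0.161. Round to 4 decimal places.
\rho(1) = 0.2129

For an MA(q) process with theta_0 = 1, the autocovariance is
  gamma(k) = sigma^2 * sum_{i=0..q-k} theta_i * theta_{i+k},
and rho(k) = gamma(k) / gamma(0). Sigma^2 cancels.
  numerator   = (1)*(0.349) + (0.349)*(-0.387) + (-0.387)*(-0.161) = 0.276244.
  denominator = (1)^2 + (0.349)^2 + (-0.387)^2 + (-0.161)^2 = 1.297491.
  rho(1) = 0.276244 / 1.297491 = 0.2129.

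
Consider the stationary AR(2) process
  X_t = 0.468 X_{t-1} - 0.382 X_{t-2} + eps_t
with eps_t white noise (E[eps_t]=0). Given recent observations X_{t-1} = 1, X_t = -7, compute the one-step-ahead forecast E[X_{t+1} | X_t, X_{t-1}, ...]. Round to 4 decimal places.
E[X_{t+1} \mid \mathcal F_t] = -3.6580

For an AR(p) model X_t = c + sum_i phi_i X_{t-i} + eps_t, the
one-step-ahead conditional mean is
  E[X_{t+1} | X_t, ...] = c + sum_i phi_i X_{t+1-i}.
Substitute known values:
  E[X_{t+1} | ...] = (0.468) * (-7) + (-0.382) * (1)
                   = -3.6580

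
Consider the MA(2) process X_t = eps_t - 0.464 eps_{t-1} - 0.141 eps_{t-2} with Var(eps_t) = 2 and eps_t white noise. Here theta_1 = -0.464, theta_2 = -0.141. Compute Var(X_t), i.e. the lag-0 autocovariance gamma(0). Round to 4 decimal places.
\gamma(0) = 2.4704

For an MA(q) process X_t = eps_t + sum_i theta_i eps_{t-i} with
Var(eps_t) = sigma^2, the variance is
  gamma(0) = sigma^2 * (1 + sum_i theta_i^2).
  sum_i theta_i^2 = (-0.464)^2 + (-0.141)^2 = 0.215296 + 0.019881 = 0.235177.
  gamma(0) = 2 * (1 + 0.235177) = 2 * 1.235177 = 2.470354, which rounds to 2.4704.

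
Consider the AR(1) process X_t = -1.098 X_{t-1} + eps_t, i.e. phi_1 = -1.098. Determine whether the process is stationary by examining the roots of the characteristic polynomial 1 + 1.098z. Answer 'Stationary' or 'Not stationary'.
\text{Not stationary}

The AR(p) characteristic polynomial is P(z) = 1 + 1.098z.
Stationarity requires all roots to lie outside the unit circle, i.e. |z| > 1 for every root.
This is linear in z: 1 + (1.098) z = 0  =>  z = -1/(1.098) = -0.910747,  |z| = 0.910747.
Moduli of all roots: 0.9107.
All moduli strictly greater than 1? No.
Verdict: Not stationary.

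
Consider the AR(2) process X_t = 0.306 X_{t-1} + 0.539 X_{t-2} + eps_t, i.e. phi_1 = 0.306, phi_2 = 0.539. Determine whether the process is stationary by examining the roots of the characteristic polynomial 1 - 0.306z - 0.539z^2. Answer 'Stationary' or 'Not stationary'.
\text{Stationary}

The AR(p) characteristic polynomial is P(z) = 1 - 0.306z - 0.539z^2.
Stationarity requires all roots to lie outside the unit circle, i.e. |z| > 1 for every root.
Set 1 + (-0.306) z + (-0.539) z^2 = 0, i.e. a z^2 + b z + c = 0 with a = -0.539, b = -0.306, c = 1.
Discriminant D = b^2 - 4ac = (-0.306)^2 - 4*(-0.539)*1 = 0.093636 - (-2.156) = 2.249636.
D >= 0, so the roots are real: z = (-b +/- sqrt(D)) / (2a) = (0.306 +/- 1.499879) / (-1.078).
  z_1 = (0.306 + 1.499879) / (-1.078) = -1.6752,   |z_1| = 1.6752.
  z_2 = (0.306 - 1.499879) / (-1.078) = 1.1075,   |z_2| = 1.1075.
Moduli of all roots: 1.6752, 1.1075.
All moduli strictly greater than 1? Yes.
Verdict: Stationary.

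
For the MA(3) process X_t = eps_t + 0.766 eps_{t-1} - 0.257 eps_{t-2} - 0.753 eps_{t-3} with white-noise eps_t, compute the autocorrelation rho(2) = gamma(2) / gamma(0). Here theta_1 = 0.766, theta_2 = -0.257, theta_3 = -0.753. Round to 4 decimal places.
\rho(2) = -0.3756

For an MA(q) process with theta_0 = 1, the autocovariance is
  gamma(k) = sigma^2 * sum_{i=0..q-k} theta_i * theta_{i+k},
and rho(k) = gamma(k) / gamma(0). Sigma^2 cancels.
  numerator   = (1)*(-0.257) + (0.766)*(-0.753) = -0.833798.
  denominator = (1)^2 + (0.766)^2 + (-0.257)^2 + (-0.753)^2 = 2.219814.
  rho(2) = -0.833798 / 2.219814 = -0.3756.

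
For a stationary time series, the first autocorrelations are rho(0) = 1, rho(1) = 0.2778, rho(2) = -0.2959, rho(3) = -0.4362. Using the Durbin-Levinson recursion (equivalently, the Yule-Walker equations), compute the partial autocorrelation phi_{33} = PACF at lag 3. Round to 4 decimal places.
\phi_{33} = -0.2700

The PACF at lag k is phi_{kk}, the last component of the solution
to the Yule-Walker system G_k phi = r_k where
  (G_k)_{ij} = rho(|i - j|), (r_k)_i = rho(i), i,j = 1..k.
Equivalently, Durbin-Levinson gives phi_{kk} iteratively:
  phi_{11} = rho(1)
  phi_{kk} = [rho(k) - sum_{j=1..k-1} phi_{k-1,j} rho(k-j)]
            / [1 - sum_{j=1..k-1} phi_{k-1,j} rho(j)],
  phi_{k,j} = phi_{k-1,j} - phi_{kk} phi_{k-1,k-j},  j = 1..k-1.
Step k = 1:
  phi_11 = rho(1) = 0.2778.
Step k = 2:
  phi_22 = [rho(2) - phi_11 rho(1)] / [1 - phi_11 rho(1)] = [-0.2959 - (0.2778)(0.2778)] / [1 - (0.2778)(0.2778)]
         = -0.37307284 / 0.92282716 = -0.404272.
  Update: phi_21 = phi_11 - phi_22 phi_11 = 0.2778 - (-0.404272)(0.2778) = 0.390107.
Step k = 3:
  phi_33 = [rho(3) - phi_21 rho(2) - phi_22 rho(1)] / [1 - phi_21 rho(1) - phi_22 rho(2)]
    numerator   = -0.4362 - (0.390107)(-0.2959) - (-0.404272)(0.2778) = -0.20846078
    denominator = 1 - (0.390107)(0.2778) - (-0.404272)(-0.2959) = 0.77200439
  phi_33 = -0.20846078 / 0.77200439 = -0.27.
Therefore phi_{33} = -0.2700.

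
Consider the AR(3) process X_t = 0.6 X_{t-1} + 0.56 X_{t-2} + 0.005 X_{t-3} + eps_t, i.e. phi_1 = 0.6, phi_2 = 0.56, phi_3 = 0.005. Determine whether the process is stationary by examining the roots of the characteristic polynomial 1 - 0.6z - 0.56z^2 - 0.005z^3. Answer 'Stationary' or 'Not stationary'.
\text{Not stationary}

The AR(p) characteristic polynomial is P(z) = 1 - 0.6z - 0.56z^2 - 0.005z^3.
Stationarity requires all roots to lie outside the unit circle, i.e. |z| > 1 for every root.
Degree 3: look for a simple real root z0 first, then factor out (1 - z/z0) and solve the remaining quadratic.
Testing z0 = -2: P(-2) = 1 + (-0.6)(-2) + (-0.56)(-2)^2 + (-0.005)(-2)^3
  = 1 + (1.2) + (-2.24) + (0.04) = 0.  So z_0 = -2 is a root, |z_0| = 2.
Divide out the factor (1 + 0.5 z) = (1 - z/z0) (since 1/z0 = -0.5):
  P(z) = (1 + 0.5 z)(1 + (-1.1) z + (-0.01) z^2)
  [check: z-coef -1.1 - (-0.5) = -0.6; z^2-coef -0.01 - (-0.5)(-1.1) = -0.56; z^3-coef -(-0.5)(-0.01) = -0.005.]
Remaining roots from the quadratic factor 1 + (-1.1) z + (-0.01) z^2:
  Set 1 + (-1.1) z + (-0.01) z^2 = 0, i.e. a z^2 + b z + c = 0 with a = -0.01, b = -1.1, c = 1.
  Discriminant D = b^2 - 4ac = (-1.1)^2 - 4*(-0.01)*1 = 1.21 - (-0.04) = 1.25.
  D >= 0, so the roots are real: z = (-b +/- sqrt(D)) / (2a) = (1.1 +/- 1.118034) / (-0.02).
    z_1 = (1.1 + 1.118034) / (-0.02) = -110.9017,   |z_1| = 110.9017.
    z_2 = (1.1 - 1.118034) / (-0.02) = 0.9017,   |z_2| = 0.9017.
Moduli of all roots: 2.0000, 110.9017, 0.9017.
All moduli strictly greater than 1? No.
Verdict: Not stationary.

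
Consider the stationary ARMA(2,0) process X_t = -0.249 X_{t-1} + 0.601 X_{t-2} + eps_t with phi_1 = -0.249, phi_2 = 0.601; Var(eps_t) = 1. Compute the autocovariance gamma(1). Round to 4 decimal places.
\gamma(1) = -1.6001

Multiply the model equation by X_{t-k} and take expectations. With theta_0 = psi_0 = 1 and psi_j the MA(infinity) weights, this gives
  gamma(k) - sum_i phi_i gamma(k-i) = c_k,
  c_k = sigma^2 * sum_{j=k..q} theta_j psi_{j-k}   (c_k = 0 for k > q),
using gamma(-m) = gamma(m).
Pure AR (q = 0): c_0 = sigma^2 = 1, c_k = 0 for k >= 1.
Equations for k = 0, 1, 2 (AR order 2, c_2 = 0):
  (E0) gamma(0) = phi_1 gamma(1) + phi_2 gamma(2) + c_0
  (E1) gamma(1) = phi_1 gamma(0) + phi_2 gamma(1) + c_1
  (E2) gamma(2) = phi_1 gamma(1) + phi_2 gamma(0)
From (E1): gamma(1) = A gamma(0) + B with
  A = phi_1 / (1 - phi_2) = -0.249 / 0.399 = -0.62406,   B = c_1 / (1 - phi_2) = 0 / 0.399 = 0.
Insert (E2) into (E0): gamma(0) (1 - phi_2^2) = phi_1 (1 + phi_2) gamma(1) + c_0.
  phi_1 (1 + phi_2) = (-0.249)(1.601) = -0.398649,   1 - phi_2^2 = 0.638799.
Replace gamma(1) by A gamma(0) + B and collect gamma(0):
  gamma(0) [0.638799 - (-0.398649)(-0.62406)] = c_0 = 1
  gamma(0) * 0.390018 = 1
  gamma(0) = 1 / 0.390018 = 2.563984.
  gamma(1) = A gamma(0) = (-0.62406)(2.563984) = -1.60008.
Therefore gamma(1) = -1.6001 (to 4 decimal places).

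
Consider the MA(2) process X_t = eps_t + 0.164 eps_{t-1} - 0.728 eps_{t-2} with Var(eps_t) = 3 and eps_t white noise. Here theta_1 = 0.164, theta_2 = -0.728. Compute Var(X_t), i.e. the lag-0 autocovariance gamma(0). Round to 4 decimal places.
\gamma(0) = 4.6706

For an MA(q) process X_t = eps_t + sum_i theta_i eps_{t-i} with
Var(eps_t) = sigma^2, the variance is
  gamma(0) = sigma^2 * (1 + sum_i theta_i^2).
  sum_i theta_i^2 = (0.164)^2 + (-0.728)^2 = 0.026896 + 0.529984 = 0.55688.
  gamma(0) = 3 * (1 + 0.55688) = 3 * 1.55688 = 4.67064, which rounds to 4.6706.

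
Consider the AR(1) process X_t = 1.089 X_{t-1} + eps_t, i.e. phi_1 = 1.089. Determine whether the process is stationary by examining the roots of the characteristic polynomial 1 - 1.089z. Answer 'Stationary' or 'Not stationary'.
\text{Not stationary}

The AR(p) characteristic polynomial is P(z) = 1 - 1.089z.
Stationarity requires all roots to lie outside the unit circle, i.e. |z| > 1 for every root.
This is linear in z: 1 + (-1.089) z = 0  =>  z = -1/(-1.089) = 0.918274,  |z| = 0.918274.
Moduli of all roots: 0.9183.
All moduli strictly greater than 1? No.
Verdict: Not stationary.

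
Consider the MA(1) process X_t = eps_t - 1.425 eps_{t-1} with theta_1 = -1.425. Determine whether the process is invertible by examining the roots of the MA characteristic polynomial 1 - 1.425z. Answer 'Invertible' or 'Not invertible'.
\text{Not invertible}

The MA(q) characteristic polynomial is P(z) = 1 - 1.425z.
Invertibility requires all roots to lie outside the unit circle, i.e. |z| > 1 for every root.
This is linear in z: 1 + (-1.425) z = 0  =>  z = -1/(-1.425) = 0.701754,  |z| = 0.701754.
Moduli of all roots: 0.7018.
All moduli strictly greater than 1? No.
Verdict: Not invertible.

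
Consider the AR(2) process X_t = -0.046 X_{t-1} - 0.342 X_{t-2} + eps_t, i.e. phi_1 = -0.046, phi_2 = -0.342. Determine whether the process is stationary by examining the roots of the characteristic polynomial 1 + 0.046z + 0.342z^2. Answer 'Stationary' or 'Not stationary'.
\text{Stationary}

The AR(p) characteristic polynomial is P(z) = 1 + 0.046z + 0.342z^2.
Stationarity requires all roots to lie outside the unit circle, i.e. |z| > 1 for every root.
Set 1 + (0.046) z + (0.342) z^2 = 0, i.e. a z^2 + b z + c = 0 with a = 0.342, b = 0.046, c = 1.
Discriminant D = b^2 - 4ac = (0.046)^2 - 4*(0.342)*1 = 0.002116 - (1.368) = -1.365884.
D < 0, so the roots are the complex-conjugate pair z = (-b +/- i sqrt(-D)) / (2a) = -0.0673 +/- 1.7086i.
For a conjugate pair |z|^2 = z * conj(z) = (product of roots) = c/a = 1/(0.342) = 2.923977, so |z| = sqrt(2.923977) = 1.71 for both roots.
Moduli of all roots: 1.7100, 1.7100.
All moduli strictly greater than 1? Yes.
Verdict: Stationary.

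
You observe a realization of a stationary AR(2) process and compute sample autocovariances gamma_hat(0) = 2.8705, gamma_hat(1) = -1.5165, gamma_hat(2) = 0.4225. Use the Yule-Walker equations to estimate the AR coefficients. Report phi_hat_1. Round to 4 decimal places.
\hat\phi_{1} = -0.6250

The Yule-Walker equations for an AR(p) process read, in matrix form,
  Gamma_p phi = r_p,   with   (Gamma_p)_{ij} = gamma(|i - j|),
                       (r_p)_i = gamma(i),   i,j = 1..p.
Substitute the sample gammas (Toeplitz matrix and right-hand side of size 2):
  Gamma_p = [[2.8705, -1.5165], [-1.5165, 2.8705]]
  r_p     = [-1.5165, 0.4225]
Written out:
  2.8705 phi_1 - 1.5165 phi_2 = -1.5165
  -1.5165 phi_1 + 2.8705 phi_2 = 0.4225
Solve by Cramer's rule:
  det = gamma(0)^2 - gamma(1)^2 = (2.8705)^2 - (-1.5165)^2 = 8.23977025 - 2.29977225 = 5.939998
  phi_hat_1 = [gamma(1) gamma(0) - gamma(1) gamma(2)] / det = [(-1.5165)(2.8705) - (-1.5165)(0.4225)] / 5.939998 = -3.712392 / 5.939998 = -0.625
  phi_hat_2 = [gamma(0) gamma(2) - gamma(1)^2] / det = [(2.8705)(0.4225) - (-1.5165)^2] / 5.939998 = -1.086986 / 5.939998 = -0.183
So phi_hat = [-0.6250, -0.1830].
Therefore phi_hat_1 = -0.6250.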